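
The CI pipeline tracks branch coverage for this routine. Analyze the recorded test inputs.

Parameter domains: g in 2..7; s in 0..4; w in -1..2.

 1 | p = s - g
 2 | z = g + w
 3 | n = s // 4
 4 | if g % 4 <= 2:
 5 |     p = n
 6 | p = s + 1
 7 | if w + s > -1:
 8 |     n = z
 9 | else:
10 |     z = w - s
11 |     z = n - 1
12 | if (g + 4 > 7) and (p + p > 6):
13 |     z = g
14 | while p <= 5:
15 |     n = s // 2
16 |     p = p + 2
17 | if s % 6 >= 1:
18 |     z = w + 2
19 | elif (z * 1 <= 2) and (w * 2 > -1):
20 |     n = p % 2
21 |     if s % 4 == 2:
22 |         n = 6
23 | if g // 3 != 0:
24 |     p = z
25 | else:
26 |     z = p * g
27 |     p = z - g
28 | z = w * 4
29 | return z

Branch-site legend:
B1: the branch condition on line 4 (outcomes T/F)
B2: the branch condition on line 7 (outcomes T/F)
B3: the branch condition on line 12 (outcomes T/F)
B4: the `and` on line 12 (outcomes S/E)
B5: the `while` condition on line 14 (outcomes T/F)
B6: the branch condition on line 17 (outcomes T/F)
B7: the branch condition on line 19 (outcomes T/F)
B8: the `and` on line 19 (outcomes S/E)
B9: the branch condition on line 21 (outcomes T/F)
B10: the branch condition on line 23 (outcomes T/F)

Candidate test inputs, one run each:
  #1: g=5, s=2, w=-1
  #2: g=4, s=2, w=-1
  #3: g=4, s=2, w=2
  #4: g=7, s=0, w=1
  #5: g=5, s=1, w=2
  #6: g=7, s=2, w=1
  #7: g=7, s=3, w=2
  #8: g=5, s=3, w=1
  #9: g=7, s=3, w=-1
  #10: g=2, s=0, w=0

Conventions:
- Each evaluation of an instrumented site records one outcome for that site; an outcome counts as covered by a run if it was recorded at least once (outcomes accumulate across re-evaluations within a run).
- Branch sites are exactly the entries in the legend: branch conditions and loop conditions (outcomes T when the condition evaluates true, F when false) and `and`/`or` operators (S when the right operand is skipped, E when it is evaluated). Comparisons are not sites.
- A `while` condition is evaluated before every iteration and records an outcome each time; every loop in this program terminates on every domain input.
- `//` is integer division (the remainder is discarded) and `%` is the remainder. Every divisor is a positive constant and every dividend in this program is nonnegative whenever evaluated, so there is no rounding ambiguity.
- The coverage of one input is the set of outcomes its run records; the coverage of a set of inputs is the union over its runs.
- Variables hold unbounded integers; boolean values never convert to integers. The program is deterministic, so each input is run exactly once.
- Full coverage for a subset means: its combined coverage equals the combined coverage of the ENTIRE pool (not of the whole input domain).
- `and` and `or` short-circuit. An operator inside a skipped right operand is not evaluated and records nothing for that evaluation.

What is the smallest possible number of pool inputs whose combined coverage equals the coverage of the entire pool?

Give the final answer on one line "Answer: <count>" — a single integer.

test 1 (g=5, s=2, w=-1) fires B1->T, B2->T, B4->E, B3->F, B5->T, B5->T, B5->F, B6->T, B10->T; hits B1=T, B2=T, B3=F, B4=E, B5=T, B5=F, B6=T, B10=T
test 2 (g=4, s=2, w=-1) fires B1->T, B2->T, B4->E, B3->F, B5->T, B5->T, B5->F, B6->T, B10->T; hits B1=T, B2=T, B3=F, B4=E, B5=T, B5=F, B6=T, B10=T
test 3 (g=4, s=2, w=2) fires B1->T, B2->T, B4->E, B3->F, B5->T, B5->T, B5->F, B6->T, B10->T; hits B1=T, B2=T, B3=F, B4=E, B5=T, B5=F, B6=T, B10=T
test 4 (g=7, s=0, w=1) fires B1->F, B2->T, B4->E, B3->F, B5->T, B5->T, B5->T, B5->F, B6->F, B8->S, B7->F, B10->T; hits B1=F, B2=T, B3=F, B4=E, B5=T, B5=F, B6=F, B7=F, B8=S, B10=T
test 5 (g=5, s=1, w=2) fires B1->T, B2->T, B4->E, B3->F, B5->T, B5->T, B5->F, B6->T, B10->T; hits B1=T, B2=T, B3=F, B4=E, B5=T, B5=F, B6=T, B10=T
test 6 (g=7, s=2, w=1) fires B1->F, B2->T, B4->E, B3->F, B5->T, B5->T, B5->F, B6->T, B10->T; hits B1=F, B2=T, B3=F, B4=E, B5=T, B5=F, B6=T, B10=T
test 7 (g=7, s=3, w=2) fires B1->F, B2->T, B4->E, B3->T, B5->T, B5->F, B6->T, B10->T; hits B1=F, B2=T, B3=T, B4=E, B5=T, B5=F, B6=T, B10=T
test 8 (g=5, s=3, w=1) fires B1->T, B2->T, B4->E, B3->T, B5->T, B5->F, B6->T, B10->T; hits B1=T, B2=T, B3=T, B4=E, B5=T, B5=F, B6=T, B10=T
test 9 (g=7, s=3, w=-1) fires B1->F, B2->T, B4->E, B3->T, B5->T, B5->F, B6->T, B10->T; hits B1=F, B2=T, B3=T, B4=E, B5=T, B5=F, B6=T, B10=T
test 10 (g=2, s=0, w=0) fires B1->T, B2->T, B4->S, B3->F, B5->T, B5->T, B5->T, B5->F, B6->F, B8->E, B7->T, B9->F, B10->F; hits B1=T, B2=T, B3=F, B4=S, B5=T, B5=F, B6=F, B7=T, B8=E, B9=F, B10=F
the full pool covers 18 outcomes: B1=T, B1=F, B2=T, B3=T, B3=F, B4=S, B4=E, B5=T, B5=F, B6=T, B6=F, B7=T, B7=F, B8=S, B8=E, B9=F, B10=T, B10=F
size 1 is not enough: best union over all size-1 subsets is 11/18
size 2 is not enough: best union over all size-2 subsets is 16/18
size 3: inputs {4, 7, 10} cover all 18 outcomes, and no lexicographically smaller subset of this size does

Answer: 3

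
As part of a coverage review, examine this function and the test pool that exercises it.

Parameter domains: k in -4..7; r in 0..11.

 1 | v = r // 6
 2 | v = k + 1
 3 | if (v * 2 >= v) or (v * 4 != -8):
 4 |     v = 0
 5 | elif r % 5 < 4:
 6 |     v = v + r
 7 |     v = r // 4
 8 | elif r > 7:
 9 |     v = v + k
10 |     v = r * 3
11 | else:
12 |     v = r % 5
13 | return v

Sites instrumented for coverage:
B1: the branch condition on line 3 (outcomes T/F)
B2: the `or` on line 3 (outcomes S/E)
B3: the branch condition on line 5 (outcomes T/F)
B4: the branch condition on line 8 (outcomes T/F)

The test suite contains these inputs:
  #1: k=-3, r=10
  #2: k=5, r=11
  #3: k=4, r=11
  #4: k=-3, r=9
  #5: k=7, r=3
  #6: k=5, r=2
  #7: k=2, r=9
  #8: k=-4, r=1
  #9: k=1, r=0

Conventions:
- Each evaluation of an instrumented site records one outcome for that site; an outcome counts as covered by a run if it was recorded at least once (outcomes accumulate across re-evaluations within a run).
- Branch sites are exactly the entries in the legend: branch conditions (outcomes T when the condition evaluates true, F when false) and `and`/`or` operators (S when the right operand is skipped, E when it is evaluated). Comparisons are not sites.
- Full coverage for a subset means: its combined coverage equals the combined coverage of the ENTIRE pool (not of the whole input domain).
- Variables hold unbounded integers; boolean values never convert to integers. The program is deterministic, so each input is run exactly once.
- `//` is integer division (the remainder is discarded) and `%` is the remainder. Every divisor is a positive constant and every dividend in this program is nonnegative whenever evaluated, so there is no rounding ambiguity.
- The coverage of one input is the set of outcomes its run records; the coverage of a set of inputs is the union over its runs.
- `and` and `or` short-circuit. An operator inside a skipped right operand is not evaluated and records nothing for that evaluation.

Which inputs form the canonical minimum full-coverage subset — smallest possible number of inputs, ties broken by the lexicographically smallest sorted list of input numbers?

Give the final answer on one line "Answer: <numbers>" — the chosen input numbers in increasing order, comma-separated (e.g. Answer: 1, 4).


run #1 (k=-3, r=10) runs B2->E, B1->F, B3->T; records B1=F, B2=E, B3=T
run #2 (k=5, r=11) runs B2->S, B1->T; records B1=T, B2=S
run #3 (k=4, r=11) runs B2->S, B1->T; records B1=T, B2=S
run #4 (k=-3, r=9) runs B2->E, B1->F, B3->F, B4->T; records B1=F, B2=E, B3=F, B4=T
run #5 (k=7, r=3) runs B2->S, B1->T; records B1=T, B2=S
run #6 (k=5, r=2) runs B2->S, B1->T; records B1=T, B2=S
run #7 (k=2, r=9) runs B2->S, B1->T; records B1=T, B2=S
run #8 (k=-4, r=1) runs B2->E, B1->T; records B1=T, B2=E
run #9 (k=1, r=0) runs B2->S, B1->T; records B1=T, B2=S
pool-wide coverage (7 outcomes): B1=T, B1=F, B2=S, B2=E, B3=T, B3=F, B4=T
checked all size-1 subsets: none covers 7 outcomes (max 4/7)
checked all size-2 subsets: none covers 7 outcomes (max 6/7)
size 3: inputs {1, 2, 4} cover all 7 outcomes, and no lexicographically smaller subset of this size does
Answer: 1, 2, 4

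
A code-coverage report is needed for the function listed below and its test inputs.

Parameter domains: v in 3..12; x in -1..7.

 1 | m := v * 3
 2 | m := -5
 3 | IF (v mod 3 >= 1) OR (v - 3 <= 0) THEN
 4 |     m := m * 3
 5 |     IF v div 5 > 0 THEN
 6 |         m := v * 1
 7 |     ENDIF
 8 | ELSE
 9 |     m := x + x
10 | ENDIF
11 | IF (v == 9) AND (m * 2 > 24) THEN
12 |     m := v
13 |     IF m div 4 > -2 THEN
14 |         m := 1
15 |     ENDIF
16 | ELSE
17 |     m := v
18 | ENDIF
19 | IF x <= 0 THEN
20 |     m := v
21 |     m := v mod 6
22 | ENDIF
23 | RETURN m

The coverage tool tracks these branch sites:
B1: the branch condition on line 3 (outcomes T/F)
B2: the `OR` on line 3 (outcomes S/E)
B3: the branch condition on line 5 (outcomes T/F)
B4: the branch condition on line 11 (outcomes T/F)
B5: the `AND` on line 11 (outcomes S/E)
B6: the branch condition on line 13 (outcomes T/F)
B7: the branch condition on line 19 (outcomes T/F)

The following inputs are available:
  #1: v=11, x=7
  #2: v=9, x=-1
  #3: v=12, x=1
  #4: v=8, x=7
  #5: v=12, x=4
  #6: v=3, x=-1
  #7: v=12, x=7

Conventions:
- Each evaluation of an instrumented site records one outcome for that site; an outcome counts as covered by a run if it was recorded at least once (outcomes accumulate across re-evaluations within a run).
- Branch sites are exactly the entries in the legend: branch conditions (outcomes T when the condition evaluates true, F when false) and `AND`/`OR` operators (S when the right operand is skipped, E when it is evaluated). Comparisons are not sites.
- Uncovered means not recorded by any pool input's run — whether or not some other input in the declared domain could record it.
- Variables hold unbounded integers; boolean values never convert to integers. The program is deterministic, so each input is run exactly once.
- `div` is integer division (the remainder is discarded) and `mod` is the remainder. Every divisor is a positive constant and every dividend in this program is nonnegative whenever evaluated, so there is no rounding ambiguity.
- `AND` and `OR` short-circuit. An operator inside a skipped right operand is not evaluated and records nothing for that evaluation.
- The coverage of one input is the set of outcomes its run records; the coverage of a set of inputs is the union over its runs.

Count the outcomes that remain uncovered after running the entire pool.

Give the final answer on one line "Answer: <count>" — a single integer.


run #1 (v=11, x=7) records B1=T, B2=S, B3=T, B4=F, B5=S, B7=F
run #2 (v=9, x=-1) records B1=F, B2=E, B4=F, B5=E, B7=T
run #3 (v=12, x=1) records B1=F, B2=E, B4=F, B5=S, B7=F
run #4 (v=8, x=7) records B1=T, B2=S, B3=T, B4=F, B5=S, B7=F
run #5 (v=12, x=4) records B1=F, B2=E, B4=F, B5=S, B7=F
run #6 (v=3, x=-1) records B1=T, B2=E, B3=F, B4=F, B5=S, B7=T
run #7 (v=12, x=7) records B1=F, B2=E, B4=F, B5=S, B7=F
union over the pool: B1=T, B1=F, B2=S, B2=E, B3=T, B3=F, B4=F, B5=S, B5=E, B7=T, B7=F
uncovered (3 of 14): B4=T, B6=T, B6=F
Answer: 3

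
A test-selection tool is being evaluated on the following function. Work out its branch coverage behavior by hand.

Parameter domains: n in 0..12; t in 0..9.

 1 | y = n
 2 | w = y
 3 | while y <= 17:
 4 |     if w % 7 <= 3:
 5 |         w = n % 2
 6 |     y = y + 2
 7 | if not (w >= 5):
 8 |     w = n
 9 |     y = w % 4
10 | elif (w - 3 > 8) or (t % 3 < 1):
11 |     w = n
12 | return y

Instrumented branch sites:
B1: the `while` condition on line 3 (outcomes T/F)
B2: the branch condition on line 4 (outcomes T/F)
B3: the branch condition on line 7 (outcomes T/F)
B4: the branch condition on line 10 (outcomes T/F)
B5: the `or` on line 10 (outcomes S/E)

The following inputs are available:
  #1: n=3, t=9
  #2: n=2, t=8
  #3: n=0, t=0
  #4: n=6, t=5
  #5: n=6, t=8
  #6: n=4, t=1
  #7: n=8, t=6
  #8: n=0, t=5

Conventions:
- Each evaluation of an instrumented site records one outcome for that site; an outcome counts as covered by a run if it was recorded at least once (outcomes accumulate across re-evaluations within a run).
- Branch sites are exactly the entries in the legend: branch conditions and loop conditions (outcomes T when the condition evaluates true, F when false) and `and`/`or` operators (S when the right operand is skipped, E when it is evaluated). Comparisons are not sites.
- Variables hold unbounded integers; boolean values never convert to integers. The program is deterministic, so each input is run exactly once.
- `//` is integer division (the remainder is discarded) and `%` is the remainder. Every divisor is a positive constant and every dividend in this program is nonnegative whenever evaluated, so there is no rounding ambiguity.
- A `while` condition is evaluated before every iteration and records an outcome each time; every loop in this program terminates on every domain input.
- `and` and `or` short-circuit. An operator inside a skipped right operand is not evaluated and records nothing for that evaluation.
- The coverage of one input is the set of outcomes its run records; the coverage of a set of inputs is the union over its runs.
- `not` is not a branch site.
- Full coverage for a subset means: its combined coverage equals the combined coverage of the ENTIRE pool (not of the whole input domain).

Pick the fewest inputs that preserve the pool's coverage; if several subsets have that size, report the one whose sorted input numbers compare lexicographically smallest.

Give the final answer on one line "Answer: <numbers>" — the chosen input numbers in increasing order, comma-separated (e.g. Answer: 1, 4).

input #1 (n=3, t=9): covers B1=T, B1=F, B2=T, B3=T
input #2 (n=2, t=8): covers B1=T, B1=F, B2=T, B3=T
input #3 (n=0, t=0): covers B1=T, B1=F, B2=T, B3=T
input #4 (n=6, t=5): covers B1=T, B1=F, B2=F, B3=F, B4=F, B5=E
input #5 (n=6, t=8): covers B1=T, B1=F, B2=F, B3=F, B4=F, B5=E
input #6 (n=4, t=1): covers B1=T, B1=F, B2=F, B3=T
input #7 (n=8, t=6): covers B1=T, B1=F, B2=T, B3=T
input #8 (n=0, t=5): covers B1=T, B1=F, B2=T, B3=T
union over all inputs: B1=T, B1=F, B2=T, B2=F, B3=T, B3=F, B4=F, B5=E (8 outcomes)
no size-1 subset reaches all 8 outcomes (best union: 6/8)
size 2: inputs {1, 4} cover all 8 outcomes, and no lexicographically smaller subset of this size does

Answer: 1, 4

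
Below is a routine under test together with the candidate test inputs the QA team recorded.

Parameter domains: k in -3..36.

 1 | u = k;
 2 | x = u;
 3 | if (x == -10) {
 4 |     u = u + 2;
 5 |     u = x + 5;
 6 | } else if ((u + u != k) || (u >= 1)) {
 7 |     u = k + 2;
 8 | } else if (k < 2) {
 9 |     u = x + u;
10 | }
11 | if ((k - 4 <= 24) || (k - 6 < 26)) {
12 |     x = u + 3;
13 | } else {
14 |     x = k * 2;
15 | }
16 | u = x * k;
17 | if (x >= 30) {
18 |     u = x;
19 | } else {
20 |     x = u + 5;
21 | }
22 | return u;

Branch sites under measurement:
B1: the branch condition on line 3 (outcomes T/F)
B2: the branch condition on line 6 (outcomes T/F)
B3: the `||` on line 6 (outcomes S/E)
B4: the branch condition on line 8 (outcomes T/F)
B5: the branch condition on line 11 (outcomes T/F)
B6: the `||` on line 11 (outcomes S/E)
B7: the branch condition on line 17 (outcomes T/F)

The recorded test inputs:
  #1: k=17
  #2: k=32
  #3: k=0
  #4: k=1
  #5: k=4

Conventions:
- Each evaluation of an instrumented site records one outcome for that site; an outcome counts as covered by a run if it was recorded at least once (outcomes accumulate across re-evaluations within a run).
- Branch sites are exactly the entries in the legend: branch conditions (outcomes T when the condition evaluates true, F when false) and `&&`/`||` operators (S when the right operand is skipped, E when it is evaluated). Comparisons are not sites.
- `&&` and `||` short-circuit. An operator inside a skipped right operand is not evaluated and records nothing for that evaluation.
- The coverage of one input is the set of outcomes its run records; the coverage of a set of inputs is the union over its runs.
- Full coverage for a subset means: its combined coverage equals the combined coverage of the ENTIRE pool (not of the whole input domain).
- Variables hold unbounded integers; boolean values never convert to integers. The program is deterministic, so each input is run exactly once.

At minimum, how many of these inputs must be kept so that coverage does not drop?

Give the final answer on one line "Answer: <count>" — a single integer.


run #1 (k=17) runs B1->F, B3->S, B2->T, B6->S, B5->T, B7->F; records B1=F, B2=T, B3=S, B5=T, B6=S, B7=F
run #2 (k=32) runs B1->F, B3->S, B2->T, B6->E, B5->F, B7->T; records B1=F, B2=T, B3=S, B5=F, B6=E, B7=T
run #3 (k=0) runs B1->F, B3->E, B2->F, B4->T, B6->S, B5->T, B7->F; records B1=F, B2=F, B3=E, B4=T, B5=T, B6=S, B7=F
run #4 (k=1) runs B1->F, B3->S, B2->T, B6->S, B5->T, B7->F; records B1=F, B2=T, B3=S, B5=T, B6=S, B7=F
run #5 (k=4) runs B1->F, B3->S, B2->T, B6->S, B5->T, B7->F; records B1=F, B2=T, B3=S, B5=T, B6=S, B7=F
the full pool covers 12 outcomes: B1=F, B2=T, B2=F, B3=S, B3=E, B4=T, B5=T, B5=F, B6=S, B6=E, B7=T, B7=F
every size-1 subset falls short of the 12 outcomes (best: 7/12)
inputs {2, 3} (size 2) cover everything; no size-2 subset with a lexicographically smaller index list covers all 12
Answer: 2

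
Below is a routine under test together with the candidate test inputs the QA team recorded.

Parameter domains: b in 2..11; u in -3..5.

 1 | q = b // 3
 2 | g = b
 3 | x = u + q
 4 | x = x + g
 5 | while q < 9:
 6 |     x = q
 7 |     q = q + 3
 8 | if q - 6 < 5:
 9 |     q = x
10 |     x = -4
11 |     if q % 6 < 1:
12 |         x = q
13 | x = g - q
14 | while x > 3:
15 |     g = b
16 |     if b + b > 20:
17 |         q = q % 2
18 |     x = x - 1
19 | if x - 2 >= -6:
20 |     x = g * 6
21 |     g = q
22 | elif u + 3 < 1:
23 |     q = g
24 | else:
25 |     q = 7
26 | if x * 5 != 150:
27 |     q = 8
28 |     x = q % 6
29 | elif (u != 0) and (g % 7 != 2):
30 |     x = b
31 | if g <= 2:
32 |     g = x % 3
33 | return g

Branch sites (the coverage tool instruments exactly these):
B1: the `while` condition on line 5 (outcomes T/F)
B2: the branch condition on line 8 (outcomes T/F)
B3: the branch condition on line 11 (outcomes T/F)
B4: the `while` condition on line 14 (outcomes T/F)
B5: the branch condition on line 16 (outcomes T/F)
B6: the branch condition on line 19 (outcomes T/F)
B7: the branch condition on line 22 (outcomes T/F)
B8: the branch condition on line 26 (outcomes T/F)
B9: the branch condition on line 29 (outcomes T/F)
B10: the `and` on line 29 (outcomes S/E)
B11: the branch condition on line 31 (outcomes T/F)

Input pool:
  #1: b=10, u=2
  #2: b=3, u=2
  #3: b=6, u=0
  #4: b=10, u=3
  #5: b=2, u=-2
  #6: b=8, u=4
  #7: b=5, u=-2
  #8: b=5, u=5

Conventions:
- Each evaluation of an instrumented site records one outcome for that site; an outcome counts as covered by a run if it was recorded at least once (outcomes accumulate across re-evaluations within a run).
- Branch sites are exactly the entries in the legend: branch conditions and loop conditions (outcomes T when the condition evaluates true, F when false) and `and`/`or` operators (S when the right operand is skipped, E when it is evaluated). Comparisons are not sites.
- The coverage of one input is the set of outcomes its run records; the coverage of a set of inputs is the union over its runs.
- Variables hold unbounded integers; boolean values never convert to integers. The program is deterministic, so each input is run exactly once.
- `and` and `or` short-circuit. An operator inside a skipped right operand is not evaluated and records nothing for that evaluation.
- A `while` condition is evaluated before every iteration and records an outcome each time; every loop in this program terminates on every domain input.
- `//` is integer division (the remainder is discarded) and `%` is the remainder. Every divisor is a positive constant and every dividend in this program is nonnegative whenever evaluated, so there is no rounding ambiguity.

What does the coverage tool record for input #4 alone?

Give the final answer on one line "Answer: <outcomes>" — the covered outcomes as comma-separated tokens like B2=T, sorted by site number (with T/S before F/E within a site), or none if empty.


Event log for input #4 (b=10, u=3):
  B1->T, B1->T, B1->F, B2->T, B3->T, B4->T, B5->F, B4->F, B6->T, B8->T
  B11->F
collecting distinct outcomes: B1=T, B1=F, B2=T, B3=T, B4=T, B4=F, B5=F, B6=T, B8=T, B11=F
Answer: B1=T, B1=F, B2=T, B3=T, B4=T, B4=F, B5=F, B6=T, B8=T, B11=F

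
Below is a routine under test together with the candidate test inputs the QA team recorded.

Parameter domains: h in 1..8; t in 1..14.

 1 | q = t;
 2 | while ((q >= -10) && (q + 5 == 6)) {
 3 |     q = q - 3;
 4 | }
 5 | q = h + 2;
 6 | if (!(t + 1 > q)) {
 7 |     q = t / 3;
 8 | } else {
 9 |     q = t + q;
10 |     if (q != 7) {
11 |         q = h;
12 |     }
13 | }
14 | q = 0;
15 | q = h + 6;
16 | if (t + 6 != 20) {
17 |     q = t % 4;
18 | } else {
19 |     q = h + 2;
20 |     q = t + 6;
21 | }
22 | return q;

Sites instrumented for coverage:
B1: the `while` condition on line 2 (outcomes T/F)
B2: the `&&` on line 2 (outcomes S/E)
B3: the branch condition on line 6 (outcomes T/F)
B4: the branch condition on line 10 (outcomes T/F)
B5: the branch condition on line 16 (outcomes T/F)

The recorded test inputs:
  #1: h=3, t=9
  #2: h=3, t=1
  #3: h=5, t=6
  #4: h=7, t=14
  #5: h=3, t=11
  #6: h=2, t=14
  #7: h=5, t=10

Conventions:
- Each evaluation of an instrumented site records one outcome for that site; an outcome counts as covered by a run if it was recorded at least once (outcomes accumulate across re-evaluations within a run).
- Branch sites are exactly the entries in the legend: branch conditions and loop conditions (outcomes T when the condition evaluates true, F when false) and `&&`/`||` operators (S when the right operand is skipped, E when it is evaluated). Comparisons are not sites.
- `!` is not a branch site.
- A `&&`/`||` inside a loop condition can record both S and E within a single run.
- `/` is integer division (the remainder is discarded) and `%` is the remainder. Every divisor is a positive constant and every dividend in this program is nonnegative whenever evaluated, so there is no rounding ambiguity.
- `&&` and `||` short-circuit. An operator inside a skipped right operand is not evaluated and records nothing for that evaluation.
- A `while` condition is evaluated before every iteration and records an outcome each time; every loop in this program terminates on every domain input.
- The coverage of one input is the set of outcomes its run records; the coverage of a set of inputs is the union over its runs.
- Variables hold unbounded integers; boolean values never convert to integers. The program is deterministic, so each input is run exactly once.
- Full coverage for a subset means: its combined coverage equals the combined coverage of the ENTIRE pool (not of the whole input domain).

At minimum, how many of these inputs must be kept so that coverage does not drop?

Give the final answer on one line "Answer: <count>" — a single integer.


#1 (h=3, t=9) -> covered: B1=F, B2=E, B3=F, B4=T, B5=T
#2 (h=3, t=1) -> covered: B1=T, B1=F, B2=E, B3=T, B5=T
#3 (h=5, t=6) -> covered: B1=F, B2=E, B3=T, B5=T
#4 (h=7, t=14) -> covered: B1=F, B2=E, B3=F, B4=T, B5=F
#5 (h=3, t=11) -> covered: B1=F, B2=E, B3=F, B4=T, B5=T
#6 (h=2, t=14) -> covered: B1=F, B2=E, B3=F, B4=T, B5=F
#7 (h=5, t=10) -> covered: B1=F, B2=E, B3=F, B4=T, B5=T
together the pool reaches 8 outcomes: B1=T, B1=F, B2=E, B3=T, B3=F, B4=T, B5=T, B5=F
every size-1 subset falls short of the 8 outcomes (best: 5/8)
size 2: inputs {2, 4} cover all 8 outcomes, and no lexicographically smaller subset of this size does
Answer: 2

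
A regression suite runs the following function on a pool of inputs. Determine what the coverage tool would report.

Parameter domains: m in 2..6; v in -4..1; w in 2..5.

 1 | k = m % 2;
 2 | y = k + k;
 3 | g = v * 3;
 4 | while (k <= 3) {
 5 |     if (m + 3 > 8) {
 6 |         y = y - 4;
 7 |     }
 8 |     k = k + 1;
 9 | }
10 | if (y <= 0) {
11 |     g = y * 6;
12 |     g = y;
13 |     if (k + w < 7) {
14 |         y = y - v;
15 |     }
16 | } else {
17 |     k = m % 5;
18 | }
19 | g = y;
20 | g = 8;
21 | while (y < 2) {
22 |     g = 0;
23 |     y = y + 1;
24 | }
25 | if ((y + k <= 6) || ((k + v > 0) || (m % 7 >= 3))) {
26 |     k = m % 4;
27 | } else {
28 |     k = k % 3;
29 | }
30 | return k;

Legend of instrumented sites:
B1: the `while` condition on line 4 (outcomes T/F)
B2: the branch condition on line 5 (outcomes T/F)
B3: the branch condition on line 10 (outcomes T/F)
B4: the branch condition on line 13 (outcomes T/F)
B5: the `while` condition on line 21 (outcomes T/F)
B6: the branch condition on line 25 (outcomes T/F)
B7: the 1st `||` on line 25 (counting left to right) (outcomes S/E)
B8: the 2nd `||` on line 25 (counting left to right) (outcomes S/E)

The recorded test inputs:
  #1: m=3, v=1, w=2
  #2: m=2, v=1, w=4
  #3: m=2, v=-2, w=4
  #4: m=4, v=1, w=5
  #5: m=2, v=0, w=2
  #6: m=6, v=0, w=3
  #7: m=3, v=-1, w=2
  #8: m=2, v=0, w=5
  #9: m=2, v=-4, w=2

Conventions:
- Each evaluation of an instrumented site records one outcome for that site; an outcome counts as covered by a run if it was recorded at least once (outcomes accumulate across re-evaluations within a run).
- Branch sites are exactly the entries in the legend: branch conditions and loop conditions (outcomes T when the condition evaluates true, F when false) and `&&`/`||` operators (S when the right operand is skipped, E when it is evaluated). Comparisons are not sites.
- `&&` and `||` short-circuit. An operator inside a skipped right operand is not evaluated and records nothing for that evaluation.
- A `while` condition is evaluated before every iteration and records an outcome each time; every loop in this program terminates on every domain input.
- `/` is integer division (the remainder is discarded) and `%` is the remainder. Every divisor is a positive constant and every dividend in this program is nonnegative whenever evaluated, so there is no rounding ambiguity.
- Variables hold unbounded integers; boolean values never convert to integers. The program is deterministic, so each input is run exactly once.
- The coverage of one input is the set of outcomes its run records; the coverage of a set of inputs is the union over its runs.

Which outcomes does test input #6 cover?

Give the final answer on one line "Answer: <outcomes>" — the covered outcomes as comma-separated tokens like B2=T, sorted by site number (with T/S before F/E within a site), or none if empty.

Simulating input #6 (m=6, v=0, w=3) step by step:
  B1->T, B2->T, B1->T, B2->T, B1->T, B2->T, B1->T, B2->T, B1->F, B3->T
  B4->F, B5->T, B5->T, B5->T, B5->T, B5->T, B5->T, B5->T, B5->T, B5->T
  B5->T, B5->T, B5->T, B5->T, B5->T, B5->T, B5->T, B5->T, B5->T, B5->F
  B7->S, B6->T
distinct outcomes covered: B1=T, B1=F, B2=T, B3=T, B4=F, B5=T, B5=F, B6=T, B7=S

Answer: B1=T, B1=F, B2=T, B3=T, B4=F, B5=T, B5=F, B6=T, B7=S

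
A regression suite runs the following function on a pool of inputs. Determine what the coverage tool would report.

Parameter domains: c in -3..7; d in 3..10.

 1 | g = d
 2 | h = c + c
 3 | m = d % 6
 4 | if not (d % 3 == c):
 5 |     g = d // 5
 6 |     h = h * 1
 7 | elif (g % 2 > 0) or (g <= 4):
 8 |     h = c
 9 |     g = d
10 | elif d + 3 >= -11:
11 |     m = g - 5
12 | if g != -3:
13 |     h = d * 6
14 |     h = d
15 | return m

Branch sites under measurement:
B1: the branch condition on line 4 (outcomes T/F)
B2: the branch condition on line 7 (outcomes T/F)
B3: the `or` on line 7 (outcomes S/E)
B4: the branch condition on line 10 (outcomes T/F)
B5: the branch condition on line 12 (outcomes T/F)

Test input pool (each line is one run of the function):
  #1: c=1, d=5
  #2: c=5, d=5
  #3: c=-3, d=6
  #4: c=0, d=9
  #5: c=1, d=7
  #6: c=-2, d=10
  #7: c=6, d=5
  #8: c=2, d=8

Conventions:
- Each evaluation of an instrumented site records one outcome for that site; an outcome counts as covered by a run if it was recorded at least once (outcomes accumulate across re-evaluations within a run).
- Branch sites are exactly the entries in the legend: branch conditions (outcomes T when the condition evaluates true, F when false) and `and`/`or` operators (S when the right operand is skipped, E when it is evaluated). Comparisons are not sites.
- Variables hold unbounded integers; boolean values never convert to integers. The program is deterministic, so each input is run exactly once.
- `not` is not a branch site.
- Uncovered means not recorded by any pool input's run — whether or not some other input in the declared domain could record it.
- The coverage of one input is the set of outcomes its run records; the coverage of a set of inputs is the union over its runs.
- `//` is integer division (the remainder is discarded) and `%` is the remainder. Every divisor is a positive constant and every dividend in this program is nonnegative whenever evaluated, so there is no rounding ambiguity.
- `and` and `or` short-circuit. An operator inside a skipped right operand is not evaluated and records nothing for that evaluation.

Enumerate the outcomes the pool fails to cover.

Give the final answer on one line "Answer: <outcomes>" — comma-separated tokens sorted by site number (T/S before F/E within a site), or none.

input #1, c=1, d=5: events B1->T, B5->T; outcomes B1=T, B5=T
input #2, c=5, d=5: events B1->T, B5->T; outcomes B1=T, B5=T
input #3, c=-3, d=6: events B1->T, B5->T; outcomes B1=T, B5=T
input #4, c=0, d=9: events B1->F, B3->S, B2->T, B5->T; outcomes B1=F, B2=T, B3=S, B5=T
input #5, c=1, d=7: events B1->F, B3->S, B2->T, B5->T; outcomes B1=F, B2=T, B3=S, B5=T
input #6, c=-2, d=10: events B1->T, B5->T; outcomes B1=T, B5=T
input #7, c=6, d=5: events B1->T, B5->T; outcomes B1=T, B5=T
input #8, c=2, d=8: events B1->F, B3->E, B2->F, B4->T, B5->T; outcomes B1=F, B2=F, B3=E, B4=T, B5=T
union over the pool: B1=T, B1=F, B2=T, B2=F, B3=S, B3=E, B4=T, B5=T
uncovered (2 of 10): B4=F, B5=F

Answer: B4=F, B5=F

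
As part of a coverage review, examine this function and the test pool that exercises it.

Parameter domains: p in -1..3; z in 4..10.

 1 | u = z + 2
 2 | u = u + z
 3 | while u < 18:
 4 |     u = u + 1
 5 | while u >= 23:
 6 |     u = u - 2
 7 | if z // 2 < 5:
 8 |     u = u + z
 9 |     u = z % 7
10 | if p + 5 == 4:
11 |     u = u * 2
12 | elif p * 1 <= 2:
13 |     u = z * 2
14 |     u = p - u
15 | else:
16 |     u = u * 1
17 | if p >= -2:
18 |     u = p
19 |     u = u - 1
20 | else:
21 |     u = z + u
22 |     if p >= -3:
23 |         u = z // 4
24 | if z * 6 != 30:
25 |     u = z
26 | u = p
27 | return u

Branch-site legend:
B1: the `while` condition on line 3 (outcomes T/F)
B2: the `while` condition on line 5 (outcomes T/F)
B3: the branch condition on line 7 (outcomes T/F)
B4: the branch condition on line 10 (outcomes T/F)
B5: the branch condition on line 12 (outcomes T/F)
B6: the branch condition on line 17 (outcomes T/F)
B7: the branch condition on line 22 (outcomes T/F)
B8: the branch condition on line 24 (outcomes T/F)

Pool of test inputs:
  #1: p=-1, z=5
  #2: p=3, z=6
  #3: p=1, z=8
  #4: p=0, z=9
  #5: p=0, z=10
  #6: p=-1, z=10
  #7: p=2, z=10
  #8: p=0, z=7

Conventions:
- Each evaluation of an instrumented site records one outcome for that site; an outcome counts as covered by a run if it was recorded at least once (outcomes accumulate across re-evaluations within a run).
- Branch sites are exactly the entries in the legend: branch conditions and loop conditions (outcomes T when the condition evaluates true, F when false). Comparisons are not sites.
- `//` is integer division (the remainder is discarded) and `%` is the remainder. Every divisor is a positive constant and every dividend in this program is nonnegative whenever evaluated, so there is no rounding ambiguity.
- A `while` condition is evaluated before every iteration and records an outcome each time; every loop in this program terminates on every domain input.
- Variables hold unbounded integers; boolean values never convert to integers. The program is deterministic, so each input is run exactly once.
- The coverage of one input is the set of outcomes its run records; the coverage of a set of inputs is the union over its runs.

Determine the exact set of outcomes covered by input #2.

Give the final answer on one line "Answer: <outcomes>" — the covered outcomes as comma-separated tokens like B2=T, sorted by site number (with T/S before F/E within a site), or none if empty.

Simulating input #2 (p=3, z=6) step by step:
  B1->T, B1->T, B1->T, B1->T, B1->F, B2->F, B3->T, B4->F, B5->F, B6->T
  B8->T
as a set, this run covers: B1=T, B1=F, B2=F, B3=T, B4=F, B5=F, B6=T, B8=T

Answer: B1=T, B1=F, B2=F, B3=T, B4=F, B5=F, B6=T, B8=T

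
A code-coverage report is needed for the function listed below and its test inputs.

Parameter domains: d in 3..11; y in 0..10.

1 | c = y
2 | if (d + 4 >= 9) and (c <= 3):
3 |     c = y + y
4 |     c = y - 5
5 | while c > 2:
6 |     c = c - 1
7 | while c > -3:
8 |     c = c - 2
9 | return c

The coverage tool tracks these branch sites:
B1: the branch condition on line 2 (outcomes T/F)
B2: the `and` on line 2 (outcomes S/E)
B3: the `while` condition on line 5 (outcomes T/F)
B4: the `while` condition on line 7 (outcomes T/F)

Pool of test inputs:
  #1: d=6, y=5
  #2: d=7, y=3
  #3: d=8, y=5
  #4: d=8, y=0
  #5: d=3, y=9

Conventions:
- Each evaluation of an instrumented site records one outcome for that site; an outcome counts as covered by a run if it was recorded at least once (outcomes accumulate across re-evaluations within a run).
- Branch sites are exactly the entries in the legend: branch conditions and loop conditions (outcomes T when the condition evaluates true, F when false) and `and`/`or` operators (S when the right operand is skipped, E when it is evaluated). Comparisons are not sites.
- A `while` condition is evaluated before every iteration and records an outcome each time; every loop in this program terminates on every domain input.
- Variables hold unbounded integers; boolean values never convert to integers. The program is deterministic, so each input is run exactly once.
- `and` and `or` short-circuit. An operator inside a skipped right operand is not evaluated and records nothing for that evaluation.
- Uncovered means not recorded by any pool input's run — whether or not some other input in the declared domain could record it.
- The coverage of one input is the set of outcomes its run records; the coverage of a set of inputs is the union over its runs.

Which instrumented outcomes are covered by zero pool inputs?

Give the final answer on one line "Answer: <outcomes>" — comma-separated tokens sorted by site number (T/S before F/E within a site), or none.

#1 (d=6, y=5) -> covered: B1=F, B2=E, B3=T, B3=F, B4=T, B4=F
#2 (d=7, y=3) -> covered: B1=T, B2=E, B3=F, B4=T, B4=F
#3 (d=8, y=5) -> covered: B1=F, B2=E, B3=T, B3=F, B4=T, B4=F
#4 (d=8, y=0) -> covered: B1=T, B2=E, B3=F, B4=F
#5 (d=3, y=9) -> covered: B1=F, B2=S, B3=T, B3=F, B4=T, B4=F
union over the pool: B1=T, B1=F, B2=S, B2=E, B3=T, B3=F, B4=T, B4=F
uncovered (0 of 8): none

Answer: none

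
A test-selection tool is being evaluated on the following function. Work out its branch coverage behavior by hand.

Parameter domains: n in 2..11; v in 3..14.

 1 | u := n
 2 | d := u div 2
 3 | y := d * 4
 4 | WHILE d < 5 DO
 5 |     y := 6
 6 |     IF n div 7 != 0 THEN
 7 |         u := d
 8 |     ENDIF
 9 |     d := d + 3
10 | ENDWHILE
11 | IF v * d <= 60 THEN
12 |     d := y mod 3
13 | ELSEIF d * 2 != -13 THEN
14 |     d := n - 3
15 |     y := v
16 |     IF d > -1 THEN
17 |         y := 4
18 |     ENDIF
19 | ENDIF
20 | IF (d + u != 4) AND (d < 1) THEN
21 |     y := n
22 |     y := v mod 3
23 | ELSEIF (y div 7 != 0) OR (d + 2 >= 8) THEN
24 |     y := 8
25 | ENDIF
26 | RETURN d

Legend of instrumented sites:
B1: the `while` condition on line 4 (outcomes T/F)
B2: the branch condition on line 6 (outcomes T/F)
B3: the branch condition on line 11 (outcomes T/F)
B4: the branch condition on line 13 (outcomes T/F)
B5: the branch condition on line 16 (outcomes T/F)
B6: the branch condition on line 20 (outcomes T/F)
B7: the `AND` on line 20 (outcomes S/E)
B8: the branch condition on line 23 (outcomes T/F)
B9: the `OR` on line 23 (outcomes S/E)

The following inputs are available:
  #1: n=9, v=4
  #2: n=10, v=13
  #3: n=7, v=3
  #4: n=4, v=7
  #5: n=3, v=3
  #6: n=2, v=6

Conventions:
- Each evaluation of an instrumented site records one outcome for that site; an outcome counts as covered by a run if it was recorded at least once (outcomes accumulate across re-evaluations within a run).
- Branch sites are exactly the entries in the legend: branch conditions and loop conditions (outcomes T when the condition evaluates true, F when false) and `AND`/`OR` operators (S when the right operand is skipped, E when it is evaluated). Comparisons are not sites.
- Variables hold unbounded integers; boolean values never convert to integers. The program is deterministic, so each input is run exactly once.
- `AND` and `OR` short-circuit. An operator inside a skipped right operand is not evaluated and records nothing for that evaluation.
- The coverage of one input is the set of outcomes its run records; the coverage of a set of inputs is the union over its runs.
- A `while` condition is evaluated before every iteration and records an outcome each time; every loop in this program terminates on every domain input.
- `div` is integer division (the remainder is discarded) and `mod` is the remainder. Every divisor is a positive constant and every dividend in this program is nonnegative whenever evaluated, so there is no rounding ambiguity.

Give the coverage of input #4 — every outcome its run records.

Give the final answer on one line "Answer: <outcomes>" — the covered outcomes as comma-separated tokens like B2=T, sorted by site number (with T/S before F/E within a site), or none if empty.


Simulating input #4 (n=4, v=7) step by step:
  B1->T, B2->F, B1->F, B3->T, B7->S, B6->F, B9->E, B8->F
deduplicating events, the covered set is: B1=T, B1=F, B2=F, B3=T, B6=F, B7=S, B8=F, B9=E
Answer: B1=T, B1=F, B2=F, B3=T, B6=F, B7=S, B8=F, B9=E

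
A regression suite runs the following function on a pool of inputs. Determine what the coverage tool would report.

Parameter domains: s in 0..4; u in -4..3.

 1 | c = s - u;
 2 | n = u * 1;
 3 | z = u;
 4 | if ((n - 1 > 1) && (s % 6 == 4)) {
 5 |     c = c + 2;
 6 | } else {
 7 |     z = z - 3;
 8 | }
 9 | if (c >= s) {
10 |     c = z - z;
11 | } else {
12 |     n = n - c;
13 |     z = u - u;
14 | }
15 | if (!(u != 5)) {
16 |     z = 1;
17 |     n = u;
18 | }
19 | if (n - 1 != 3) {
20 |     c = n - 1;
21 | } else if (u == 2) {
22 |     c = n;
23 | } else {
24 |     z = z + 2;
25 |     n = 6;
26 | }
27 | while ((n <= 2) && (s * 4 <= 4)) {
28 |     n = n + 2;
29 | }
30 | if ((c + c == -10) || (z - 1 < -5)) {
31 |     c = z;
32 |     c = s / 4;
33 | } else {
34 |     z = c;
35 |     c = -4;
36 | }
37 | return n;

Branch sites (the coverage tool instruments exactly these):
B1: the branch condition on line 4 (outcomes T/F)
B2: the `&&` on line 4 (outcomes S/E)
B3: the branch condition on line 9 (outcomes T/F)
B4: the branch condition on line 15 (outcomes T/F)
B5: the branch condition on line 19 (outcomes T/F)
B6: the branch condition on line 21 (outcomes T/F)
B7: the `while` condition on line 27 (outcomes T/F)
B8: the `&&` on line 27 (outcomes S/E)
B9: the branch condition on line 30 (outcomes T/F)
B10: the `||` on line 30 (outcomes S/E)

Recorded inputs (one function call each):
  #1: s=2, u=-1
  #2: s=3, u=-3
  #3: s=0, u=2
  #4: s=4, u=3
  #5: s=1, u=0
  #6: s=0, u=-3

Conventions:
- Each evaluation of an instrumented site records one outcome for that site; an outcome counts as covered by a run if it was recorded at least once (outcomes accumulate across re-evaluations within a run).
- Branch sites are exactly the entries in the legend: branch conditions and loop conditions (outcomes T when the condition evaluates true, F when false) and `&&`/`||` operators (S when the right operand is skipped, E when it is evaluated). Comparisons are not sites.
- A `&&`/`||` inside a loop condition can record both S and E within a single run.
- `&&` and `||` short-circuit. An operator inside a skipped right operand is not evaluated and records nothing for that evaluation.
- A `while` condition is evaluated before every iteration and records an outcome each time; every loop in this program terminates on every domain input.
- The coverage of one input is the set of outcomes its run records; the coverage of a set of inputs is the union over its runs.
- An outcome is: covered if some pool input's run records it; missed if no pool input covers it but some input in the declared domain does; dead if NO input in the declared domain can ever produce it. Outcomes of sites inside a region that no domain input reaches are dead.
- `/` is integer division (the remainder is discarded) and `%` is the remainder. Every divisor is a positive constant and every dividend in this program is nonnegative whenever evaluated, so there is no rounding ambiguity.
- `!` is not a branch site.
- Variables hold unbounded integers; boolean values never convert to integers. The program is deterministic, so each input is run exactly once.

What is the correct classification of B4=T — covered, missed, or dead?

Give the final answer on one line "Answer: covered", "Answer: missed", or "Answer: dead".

no pool input records B4=T
checking all 40 inputs in the declared domain: B4=T is never recorded -> dead

Answer: dead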